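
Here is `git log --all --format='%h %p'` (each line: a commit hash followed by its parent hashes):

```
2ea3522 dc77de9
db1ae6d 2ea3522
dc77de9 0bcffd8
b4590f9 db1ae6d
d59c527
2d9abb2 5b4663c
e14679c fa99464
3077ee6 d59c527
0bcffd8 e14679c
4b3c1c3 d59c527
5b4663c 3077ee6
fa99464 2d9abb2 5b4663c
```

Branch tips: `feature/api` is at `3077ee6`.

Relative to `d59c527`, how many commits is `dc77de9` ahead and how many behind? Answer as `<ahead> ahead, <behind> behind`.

Reachable from dc77de9: {0bcffd8, 2d9abb2, 3077ee6, 5b4663c, d59c527, dc77de9, e14679c, fa99464}.
Reachable from d59c527: {d59c527}.
Only in dc77de9's history (ahead): {0bcffd8, 2d9abb2, 3077ee6, 5b4663c, dc77de9, e14679c, fa99464} — 7.
Only in d59c527's history (behind): {} — 0.

7 ahead, 0 behind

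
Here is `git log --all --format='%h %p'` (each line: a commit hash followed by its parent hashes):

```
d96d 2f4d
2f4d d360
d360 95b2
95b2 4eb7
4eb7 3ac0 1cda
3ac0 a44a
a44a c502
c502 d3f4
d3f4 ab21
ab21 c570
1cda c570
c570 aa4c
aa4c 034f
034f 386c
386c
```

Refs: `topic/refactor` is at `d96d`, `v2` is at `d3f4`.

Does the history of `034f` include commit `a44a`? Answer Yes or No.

Ancestors of 034f: {034f, 386c}.
a44a is not in that set, so it is not an ancestor of 034f.

No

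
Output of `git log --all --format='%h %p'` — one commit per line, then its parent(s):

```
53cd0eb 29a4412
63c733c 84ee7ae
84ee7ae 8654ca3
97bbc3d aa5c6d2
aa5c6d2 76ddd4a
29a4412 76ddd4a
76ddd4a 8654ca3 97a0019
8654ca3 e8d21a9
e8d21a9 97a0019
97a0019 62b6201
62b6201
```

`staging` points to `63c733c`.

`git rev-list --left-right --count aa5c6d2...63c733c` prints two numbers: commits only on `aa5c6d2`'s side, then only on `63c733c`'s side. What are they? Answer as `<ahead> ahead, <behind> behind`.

Reachable from aa5c6d2: {62b6201, 76ddd4a, 8654ca3, 97a0019, aa5c6d2, e8d21a9}.
Reachable from 63c733c: {62b6201, 63c733c, 84ee7ae, 8654ca3, 97a0019, e8d21a9}.
Only in aa5c6d2's history (ahead): {76ddd4a, aa5c6d2} — 2.
Only in 63c733c's history (behind): {63c733c, 84ee7ae} — 2.

2 ahead, 2 behind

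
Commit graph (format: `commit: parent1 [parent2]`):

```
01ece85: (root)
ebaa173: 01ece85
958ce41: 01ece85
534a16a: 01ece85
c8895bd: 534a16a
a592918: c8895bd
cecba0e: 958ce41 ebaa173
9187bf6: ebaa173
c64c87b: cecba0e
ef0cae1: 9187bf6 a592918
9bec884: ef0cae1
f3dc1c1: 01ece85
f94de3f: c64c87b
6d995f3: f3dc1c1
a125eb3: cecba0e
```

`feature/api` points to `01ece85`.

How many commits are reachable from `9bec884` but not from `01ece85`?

7

Reachable from 9bec884: {01ece85, 534a16a, 9187bf6, 9bec884, a592918, c8895bd, ebaa173, ef0cae1}.
Reachable from 01ece85: {01ece85}.
In 9bec884's history but not 01ece85's: {534a16a, 9187bf6, 9bec884, a592918, c8895bd, ebaa173, ef0cae1} — 7 commits.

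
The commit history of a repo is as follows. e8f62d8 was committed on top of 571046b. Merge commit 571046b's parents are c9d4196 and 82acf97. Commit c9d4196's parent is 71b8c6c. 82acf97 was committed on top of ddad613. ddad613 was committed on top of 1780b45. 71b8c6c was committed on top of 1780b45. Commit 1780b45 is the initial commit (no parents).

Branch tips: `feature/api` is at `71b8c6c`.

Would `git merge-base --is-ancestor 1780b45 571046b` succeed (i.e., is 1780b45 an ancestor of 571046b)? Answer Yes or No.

Ancestors of 571046b (commits reachable by following parents): {1780b45, 571046b, 71b8c6c, 82acf97, c9d4196, ddad613}.
1780b45 is in that set, so it is an ancestor of 571046b.

Yes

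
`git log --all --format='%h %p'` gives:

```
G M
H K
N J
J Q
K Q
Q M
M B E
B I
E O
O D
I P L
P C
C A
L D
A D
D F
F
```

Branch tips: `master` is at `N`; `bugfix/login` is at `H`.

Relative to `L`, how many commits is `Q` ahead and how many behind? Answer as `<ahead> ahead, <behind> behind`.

9 ahead, 0 behind

Reachable from Q: {A, B, C, D, E, F, I, L, M, O, P, Q}.
Reachable from L: {D, F, L}.
Only in Q's history (ahead): {A, B, C, E, I, M, O, P, Q} — 9.
Only in L's history (behind): {} — 0.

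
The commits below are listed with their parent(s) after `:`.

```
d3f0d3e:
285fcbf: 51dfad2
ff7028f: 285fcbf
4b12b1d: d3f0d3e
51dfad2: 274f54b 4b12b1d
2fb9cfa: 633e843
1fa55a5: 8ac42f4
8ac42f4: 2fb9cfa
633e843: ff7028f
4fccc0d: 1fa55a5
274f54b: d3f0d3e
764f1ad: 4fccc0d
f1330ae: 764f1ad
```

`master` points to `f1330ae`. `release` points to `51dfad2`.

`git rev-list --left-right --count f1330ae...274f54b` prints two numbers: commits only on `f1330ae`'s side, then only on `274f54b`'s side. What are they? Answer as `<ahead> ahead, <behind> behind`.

11 ahead, 0 behind

Reachable from f1330ae: {1fa55a5, 274f54b, 285fcbf, 2fb9cfa, 4b12b1d, 4fccc0d, 51dfad2, 633e843, 764f1ad, 8ac42f4, d3f0d3e, f1330ae, ff7028f}.
Reachable from 274f54b: {274f54b, d3f0d3e}.
Only in f1330ae's history (ahead): {1fa55a5, 285fcbf, 2fb9cfa, 4b12b1d, 4fccc0d, 51dfad2, 633e843, 764f1ad, 8ac42f4, f1330ae, ff7028f} — 11.
Only in 274f54b's history (behind): {} — 0.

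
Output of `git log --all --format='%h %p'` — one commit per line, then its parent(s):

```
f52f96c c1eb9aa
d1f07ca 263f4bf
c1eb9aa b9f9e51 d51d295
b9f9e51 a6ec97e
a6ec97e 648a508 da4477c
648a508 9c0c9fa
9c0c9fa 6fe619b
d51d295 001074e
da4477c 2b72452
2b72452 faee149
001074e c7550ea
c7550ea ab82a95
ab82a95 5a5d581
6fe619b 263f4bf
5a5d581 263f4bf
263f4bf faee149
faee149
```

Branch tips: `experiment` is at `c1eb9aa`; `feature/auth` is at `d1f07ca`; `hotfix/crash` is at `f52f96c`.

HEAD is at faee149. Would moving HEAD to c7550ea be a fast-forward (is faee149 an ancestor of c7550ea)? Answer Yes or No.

Yes

A fast-forward from faee149 to c7550ea is possible iff faee149 is an ancestor of c7550ea.
Ancestors of c7550ea: {263f4bf, 5a5d581, ab82a95, c7550ea, faee149}.
faee149 is among them, so fast-forward is possible.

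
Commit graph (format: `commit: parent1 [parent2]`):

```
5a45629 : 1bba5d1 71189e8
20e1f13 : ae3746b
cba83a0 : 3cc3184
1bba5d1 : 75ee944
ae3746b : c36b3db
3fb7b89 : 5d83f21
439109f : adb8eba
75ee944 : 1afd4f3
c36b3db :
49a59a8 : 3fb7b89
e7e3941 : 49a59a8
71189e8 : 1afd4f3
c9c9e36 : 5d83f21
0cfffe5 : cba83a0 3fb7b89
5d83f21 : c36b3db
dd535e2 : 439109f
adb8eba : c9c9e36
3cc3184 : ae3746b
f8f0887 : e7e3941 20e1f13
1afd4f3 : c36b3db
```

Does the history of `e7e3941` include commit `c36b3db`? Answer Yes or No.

Yes

Ancestors of e7e3941 (commits reachable by following parents): {3fb7b89, 49a59a8, 5d83f21, c36b3db, e7e3941}.
c36b3db is in that set, so it is an ancestor of e7e3941.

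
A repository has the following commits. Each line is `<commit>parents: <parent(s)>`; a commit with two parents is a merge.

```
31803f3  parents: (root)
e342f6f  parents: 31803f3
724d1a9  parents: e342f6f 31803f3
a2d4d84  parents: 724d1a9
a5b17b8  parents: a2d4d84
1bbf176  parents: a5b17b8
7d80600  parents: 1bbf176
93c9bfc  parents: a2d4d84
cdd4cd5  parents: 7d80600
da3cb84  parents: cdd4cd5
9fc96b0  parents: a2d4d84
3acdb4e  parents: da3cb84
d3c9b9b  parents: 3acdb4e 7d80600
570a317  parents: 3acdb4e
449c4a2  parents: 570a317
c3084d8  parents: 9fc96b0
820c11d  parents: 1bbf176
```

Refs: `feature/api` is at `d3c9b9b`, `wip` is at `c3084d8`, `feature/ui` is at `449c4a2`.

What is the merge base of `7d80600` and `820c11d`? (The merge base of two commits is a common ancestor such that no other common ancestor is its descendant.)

Ancestors of 7d80600: {1bbf176, 31803f3, 724d1a9, 7d80600, a2d4d84, a5b17b8, e342f6f}.
Ancestors of 820c11d: {1bbf176, 31803f3, 724d1a9, 820c11d, a2d4d84, a5b17b8, e342f6f}.
Common ancestors: {1bbf176, 31803f3, 724d1a9, a2d4d84, a5b17b8, e342f6f}.
Among these, 1bbf176 is not an ancestor of any other common ancestor — it is the merge base.

1bbf176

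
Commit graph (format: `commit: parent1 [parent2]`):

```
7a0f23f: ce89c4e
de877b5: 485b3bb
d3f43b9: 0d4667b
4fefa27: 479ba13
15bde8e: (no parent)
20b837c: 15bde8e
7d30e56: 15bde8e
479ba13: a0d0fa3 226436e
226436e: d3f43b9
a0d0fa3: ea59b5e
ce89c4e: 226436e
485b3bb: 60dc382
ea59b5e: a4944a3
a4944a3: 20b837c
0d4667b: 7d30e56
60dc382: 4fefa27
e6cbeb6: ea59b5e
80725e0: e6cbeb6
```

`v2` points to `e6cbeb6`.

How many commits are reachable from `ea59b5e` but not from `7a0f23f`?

3

Reachable from ea59b5e: {15bde8e, 20b837c, a4944a3, ea59b5e}.
Reachable from 7a0f23f: {0d4667b, 15bde8e, 226436e, 7a0f23f, 7d30e56, ce89c4e, d3f43b9}.
In ea59b5e's history but not 7a0f23f's: {20b837c, a4944a3, ea59b5e} — 3 commits.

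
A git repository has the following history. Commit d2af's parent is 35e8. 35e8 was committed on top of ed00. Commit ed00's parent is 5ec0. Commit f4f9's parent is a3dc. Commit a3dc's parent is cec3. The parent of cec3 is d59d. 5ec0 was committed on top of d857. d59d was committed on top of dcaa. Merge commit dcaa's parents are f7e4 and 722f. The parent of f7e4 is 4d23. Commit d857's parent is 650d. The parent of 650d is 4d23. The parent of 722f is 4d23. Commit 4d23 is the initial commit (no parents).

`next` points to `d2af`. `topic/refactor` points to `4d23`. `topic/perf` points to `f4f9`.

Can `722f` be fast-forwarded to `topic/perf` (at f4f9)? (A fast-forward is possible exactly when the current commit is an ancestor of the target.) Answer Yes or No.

A fast-forward from 722f to f4f9 is possible iff 722f is an ancestor of f4f9.
Ancestors of f4f9: {4d23, 722f, a3dc, cec3, d59d, dcaa, f4f9, f7e4}.
722f is among them, so fast-forward is possible.

Yes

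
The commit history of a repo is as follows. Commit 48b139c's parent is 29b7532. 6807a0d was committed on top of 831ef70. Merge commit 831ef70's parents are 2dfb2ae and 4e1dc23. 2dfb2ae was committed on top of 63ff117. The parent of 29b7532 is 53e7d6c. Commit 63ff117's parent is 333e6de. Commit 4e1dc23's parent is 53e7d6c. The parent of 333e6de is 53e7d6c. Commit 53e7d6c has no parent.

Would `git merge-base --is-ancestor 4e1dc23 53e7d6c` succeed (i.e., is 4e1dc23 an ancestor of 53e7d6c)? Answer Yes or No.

Ancestors of 53e7d6c: {53e7d6c}.
4e1dc23 is not in that set, so it is not an ancestor of 53e7d6c.

No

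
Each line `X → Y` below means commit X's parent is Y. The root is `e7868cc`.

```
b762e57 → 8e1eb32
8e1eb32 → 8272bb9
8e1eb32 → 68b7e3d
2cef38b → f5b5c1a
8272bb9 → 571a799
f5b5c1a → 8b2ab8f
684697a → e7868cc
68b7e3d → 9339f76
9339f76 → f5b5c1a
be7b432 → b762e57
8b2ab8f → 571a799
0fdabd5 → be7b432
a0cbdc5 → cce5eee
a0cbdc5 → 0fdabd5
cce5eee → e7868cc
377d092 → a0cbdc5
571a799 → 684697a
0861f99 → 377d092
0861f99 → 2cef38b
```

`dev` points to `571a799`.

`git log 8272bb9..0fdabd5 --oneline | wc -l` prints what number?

8

Reachable from 0fdabd5: {0fdabd5, 571a799, 684697a, 68b7e3d, 8272bb9, 8b2ab8f, 8e1eb32, 9339f76, b762e57, be7b432, e7868cc, f5b5c1a}.
Reachable from 8272bb9: {571a799, 684697a, 8272bb9, e7868cc}.
In 0fdabd5's history but not 8272bb9's: {0fdabd5, 68b7e3d, 8b2ab8f, 8e1eb32, 9339f76, b762e57, be7b432, f5b5c1a} — 8 commits.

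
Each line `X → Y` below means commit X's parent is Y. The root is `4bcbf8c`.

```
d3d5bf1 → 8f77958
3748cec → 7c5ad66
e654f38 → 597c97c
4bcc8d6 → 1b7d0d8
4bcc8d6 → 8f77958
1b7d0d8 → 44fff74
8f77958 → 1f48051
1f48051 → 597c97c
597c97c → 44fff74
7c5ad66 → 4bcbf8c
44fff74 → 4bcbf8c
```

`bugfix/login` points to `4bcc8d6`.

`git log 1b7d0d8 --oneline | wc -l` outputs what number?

Walking parent pointers from 1b7d0d8: reachable set = {1b7d0d8, 44fff74, 4bcbf8c}.
That is 3 commits.

3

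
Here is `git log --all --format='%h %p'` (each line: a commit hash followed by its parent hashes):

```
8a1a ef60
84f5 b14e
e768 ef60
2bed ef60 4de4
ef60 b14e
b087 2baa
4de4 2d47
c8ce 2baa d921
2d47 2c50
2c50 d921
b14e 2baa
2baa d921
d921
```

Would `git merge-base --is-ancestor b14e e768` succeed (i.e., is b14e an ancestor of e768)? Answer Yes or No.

Yes

Ancestors of e768 (commits reachable by following parents): {2baa, b14e, d921, e768, ef60}.
b14e is in that set, so it is an ancestor of e768.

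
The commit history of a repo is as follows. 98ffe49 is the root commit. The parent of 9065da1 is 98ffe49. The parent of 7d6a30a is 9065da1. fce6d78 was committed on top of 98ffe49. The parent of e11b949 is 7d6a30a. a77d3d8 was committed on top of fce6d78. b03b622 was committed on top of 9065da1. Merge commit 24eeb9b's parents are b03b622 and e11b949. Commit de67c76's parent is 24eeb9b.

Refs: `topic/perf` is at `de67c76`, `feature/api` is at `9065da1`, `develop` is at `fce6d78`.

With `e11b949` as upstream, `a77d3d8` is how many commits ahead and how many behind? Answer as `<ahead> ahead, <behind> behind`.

Reachable from a77d3d8: {98ffe49, a77d3d8, fce6d78}.
Reachable from e11b949: {7d6a30a, 9065da1, 98ffe49, e11b949}.
Only in a77d3d8's history (ahead): {a77d3d8, fce6d78} — 2.
Only in e11b949's history (behind): {7d6a30a, 9065da1, e11b949} — 3.

2 ahead, 3 behind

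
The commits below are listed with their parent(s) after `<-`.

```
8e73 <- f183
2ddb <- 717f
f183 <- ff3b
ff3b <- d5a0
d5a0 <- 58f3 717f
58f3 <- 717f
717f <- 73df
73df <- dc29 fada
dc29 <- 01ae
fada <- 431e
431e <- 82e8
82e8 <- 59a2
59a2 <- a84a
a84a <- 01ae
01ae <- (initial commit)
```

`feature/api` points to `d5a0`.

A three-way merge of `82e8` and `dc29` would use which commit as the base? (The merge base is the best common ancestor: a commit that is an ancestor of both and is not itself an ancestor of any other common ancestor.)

01ae

Ancestors of 82e8: {01ae, 59a2, 82e8, a84a}.
Ancestors of dc29: {01ae, dc29}.
Common ancestors: {01ae}.
The only common ancestor is 01ae, so it is the merge base.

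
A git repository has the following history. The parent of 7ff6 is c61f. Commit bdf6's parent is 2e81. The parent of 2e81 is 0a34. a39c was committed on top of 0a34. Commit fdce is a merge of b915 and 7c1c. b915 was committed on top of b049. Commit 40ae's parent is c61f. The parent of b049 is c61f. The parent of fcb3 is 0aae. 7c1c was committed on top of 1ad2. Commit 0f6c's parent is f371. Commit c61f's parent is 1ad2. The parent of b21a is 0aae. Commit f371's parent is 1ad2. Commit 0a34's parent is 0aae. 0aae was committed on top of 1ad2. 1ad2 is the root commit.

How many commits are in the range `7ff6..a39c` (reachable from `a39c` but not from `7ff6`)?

3

Reachable from a39c: {0a34, 0aae, 1ad2, a39c}.
Reachable from 7ff6: {1ad2, 7ff6, c61f}.
In a39c's history but not 7ff6's: {0a34, 0aae, a39c} — 3 commits.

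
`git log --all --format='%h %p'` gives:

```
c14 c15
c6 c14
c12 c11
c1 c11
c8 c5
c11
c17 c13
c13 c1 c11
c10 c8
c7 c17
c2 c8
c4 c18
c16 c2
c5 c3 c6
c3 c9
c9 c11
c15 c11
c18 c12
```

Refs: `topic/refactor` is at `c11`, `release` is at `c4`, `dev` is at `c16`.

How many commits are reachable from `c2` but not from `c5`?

Reachable from c2: {c11, c14, c15, c2, c3, c5, c6, c8, c9}.
Reachable from c5: {c11, c14, c15, c3, c5, c6, c9}.
In c2's history but not c5's: {c2, c8} — 2 commits.

2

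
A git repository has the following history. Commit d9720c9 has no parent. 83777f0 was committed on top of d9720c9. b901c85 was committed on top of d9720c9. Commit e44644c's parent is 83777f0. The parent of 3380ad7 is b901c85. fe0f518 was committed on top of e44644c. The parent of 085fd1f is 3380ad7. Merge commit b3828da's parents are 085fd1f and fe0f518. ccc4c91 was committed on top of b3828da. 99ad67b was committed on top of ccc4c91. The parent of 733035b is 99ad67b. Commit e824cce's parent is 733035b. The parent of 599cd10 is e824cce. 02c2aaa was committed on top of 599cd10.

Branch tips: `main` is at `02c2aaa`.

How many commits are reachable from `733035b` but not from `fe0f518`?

Reachable from 733035b: {085fd1f, 3380ad7, 733035b, 83777f0, 99ad67b, b3828da, b901c85, ccc4c91, d9720c9, e44644c, fe0f518}.
Reachable from fe0f518: {83777f0, d9720c9, e44644c, fe0f518}.
In 733035b's history but not fe0f518's: {085fd1f, 3380ad7, 733035b, 99ad67b, b3828da, b901c85, ccc4c91} — 7 commits.

7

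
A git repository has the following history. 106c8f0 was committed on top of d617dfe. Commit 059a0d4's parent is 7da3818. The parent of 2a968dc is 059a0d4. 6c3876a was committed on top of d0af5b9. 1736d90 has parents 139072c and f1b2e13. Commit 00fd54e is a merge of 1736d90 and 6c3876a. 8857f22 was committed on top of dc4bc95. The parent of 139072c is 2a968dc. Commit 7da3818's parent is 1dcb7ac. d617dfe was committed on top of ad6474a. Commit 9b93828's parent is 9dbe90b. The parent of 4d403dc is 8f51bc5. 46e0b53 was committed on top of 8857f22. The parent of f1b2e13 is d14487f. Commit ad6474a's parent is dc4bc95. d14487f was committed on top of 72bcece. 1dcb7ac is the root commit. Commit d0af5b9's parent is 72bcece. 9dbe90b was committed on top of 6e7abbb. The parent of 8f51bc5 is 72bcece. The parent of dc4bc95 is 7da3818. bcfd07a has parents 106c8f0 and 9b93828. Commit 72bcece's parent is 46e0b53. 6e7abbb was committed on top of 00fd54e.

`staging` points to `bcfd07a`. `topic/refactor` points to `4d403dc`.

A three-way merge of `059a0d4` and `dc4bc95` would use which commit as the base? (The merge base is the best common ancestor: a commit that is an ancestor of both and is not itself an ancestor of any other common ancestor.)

7da3818

Ancestors of 059a0d4: {059a0d4, 1dcb7ac, 7da3818}.
Ancestors of dc4bc95: {1dcb7ac, 7da3818, dc4bc95}.
Common ancestors: {1dcb7ac, 7da3818}.
Among these, 7da3818 is not an ancestor of any other common ancestor — it is the merge base.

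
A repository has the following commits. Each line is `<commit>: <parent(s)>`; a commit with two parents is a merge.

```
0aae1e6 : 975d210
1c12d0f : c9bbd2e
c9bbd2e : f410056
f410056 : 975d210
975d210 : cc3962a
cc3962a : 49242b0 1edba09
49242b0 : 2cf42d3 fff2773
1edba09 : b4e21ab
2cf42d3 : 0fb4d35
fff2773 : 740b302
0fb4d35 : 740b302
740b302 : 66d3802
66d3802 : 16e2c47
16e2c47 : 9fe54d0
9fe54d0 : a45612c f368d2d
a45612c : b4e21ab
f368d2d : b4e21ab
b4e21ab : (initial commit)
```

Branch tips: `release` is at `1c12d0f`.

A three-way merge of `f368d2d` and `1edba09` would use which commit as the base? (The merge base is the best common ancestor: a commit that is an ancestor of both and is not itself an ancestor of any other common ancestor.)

b4e21ab

Ancestors of f368d2d: {b4e21ab, f368d2d}.
Ancestors of 1edba09: {1edba09, b4e21ab}.
Common ancestors: {b4e21ab}.
The only common ancestor is b4e21ab, so it is the merge base.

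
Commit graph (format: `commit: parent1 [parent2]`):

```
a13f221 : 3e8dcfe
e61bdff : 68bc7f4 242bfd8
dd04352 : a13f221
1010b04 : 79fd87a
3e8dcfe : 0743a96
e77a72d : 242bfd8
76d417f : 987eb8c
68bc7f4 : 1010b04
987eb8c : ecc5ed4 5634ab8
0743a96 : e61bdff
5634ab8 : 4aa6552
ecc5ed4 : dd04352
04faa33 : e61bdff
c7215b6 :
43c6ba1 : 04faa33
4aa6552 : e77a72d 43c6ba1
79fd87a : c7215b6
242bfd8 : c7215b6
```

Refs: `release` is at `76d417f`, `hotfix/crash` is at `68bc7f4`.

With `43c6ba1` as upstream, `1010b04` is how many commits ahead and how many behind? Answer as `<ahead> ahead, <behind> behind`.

0 ahead, 5 behind

Reachable from 1010b04: {1010b04, 79fd87a, c7215b6}.
Reachable from 43c6ba1: {04faa33, 1010b04, 242bfd8, 43c6ba1, 68bc7f4, 79fd87a, c7215b6, e61bdff}.
Only in 1010b04's history (ahead): {} — 0.
Only in 43c6ba1's history (behind): {04faa33, 242bfd8, 43c6ba1, 68bc7f4, e61bdff} — 5.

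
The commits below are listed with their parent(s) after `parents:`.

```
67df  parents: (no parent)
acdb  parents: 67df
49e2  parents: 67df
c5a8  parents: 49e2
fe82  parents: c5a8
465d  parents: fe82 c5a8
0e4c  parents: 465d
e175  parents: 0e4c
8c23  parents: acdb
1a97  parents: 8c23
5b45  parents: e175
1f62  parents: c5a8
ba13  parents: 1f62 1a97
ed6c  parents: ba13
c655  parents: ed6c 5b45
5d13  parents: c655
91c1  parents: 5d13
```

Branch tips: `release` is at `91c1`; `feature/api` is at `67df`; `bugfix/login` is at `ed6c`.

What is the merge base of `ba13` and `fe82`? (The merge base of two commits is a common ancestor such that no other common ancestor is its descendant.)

c5a8

Ancestors of ba13: {1a97, 1f62, 49e2, 67df, 8c23, acdb, ba13, c5a8}.
Ancestors of fe82: {49e2, 67df, c5a8, fe82}.
Common ancestors: {49e2, 67df, c5a8}.
Among these, c5a8 is not an ancestor of any other common ancestor — it is the merge base.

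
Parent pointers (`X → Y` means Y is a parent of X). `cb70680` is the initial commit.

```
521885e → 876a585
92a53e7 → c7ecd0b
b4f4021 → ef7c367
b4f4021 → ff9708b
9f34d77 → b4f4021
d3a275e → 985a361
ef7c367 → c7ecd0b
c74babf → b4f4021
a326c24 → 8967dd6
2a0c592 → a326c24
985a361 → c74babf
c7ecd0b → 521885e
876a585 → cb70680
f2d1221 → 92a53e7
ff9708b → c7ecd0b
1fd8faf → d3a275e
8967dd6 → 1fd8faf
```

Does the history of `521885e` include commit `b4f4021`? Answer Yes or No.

No

Ancestors of 521885e: {521885e, 876a585, cb70680}.
b4f4021 is not in that set, so it is not an ancestor of 521885e.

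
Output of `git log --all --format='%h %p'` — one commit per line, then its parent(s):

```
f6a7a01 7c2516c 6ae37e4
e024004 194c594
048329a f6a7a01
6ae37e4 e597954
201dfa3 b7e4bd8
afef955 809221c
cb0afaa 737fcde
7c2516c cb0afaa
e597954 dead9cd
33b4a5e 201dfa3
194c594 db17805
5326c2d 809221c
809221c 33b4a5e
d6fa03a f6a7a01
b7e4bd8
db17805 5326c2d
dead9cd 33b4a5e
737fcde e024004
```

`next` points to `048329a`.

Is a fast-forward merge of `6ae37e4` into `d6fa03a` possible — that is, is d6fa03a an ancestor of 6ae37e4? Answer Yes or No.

No

A fast-forward from d6fa03a to 6ae37e4 is possible iff d6fa03a is an ancestor of 6ae37e4.
Ancestors of 6ae37e4: {201dfa3, 33b4a5e, 6ae37e4, b7e4bd8, dead9cd, e597954}.
d6fa03a is not among them, so fast-forward is not possible.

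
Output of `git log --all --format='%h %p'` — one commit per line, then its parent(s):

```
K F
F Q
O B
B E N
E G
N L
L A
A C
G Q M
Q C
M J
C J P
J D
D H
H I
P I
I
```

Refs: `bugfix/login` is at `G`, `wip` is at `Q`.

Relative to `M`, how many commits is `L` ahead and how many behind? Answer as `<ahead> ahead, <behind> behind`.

Reachable from L: {A, C, D, H, I, J, L, P}.
Reachable from M: {D, H, I, J, M}.
Only in L's history (ahead): {A, C, L, P} — 4.
Only in M's history (behind): {M} — 1.

4 ahead, 1 behind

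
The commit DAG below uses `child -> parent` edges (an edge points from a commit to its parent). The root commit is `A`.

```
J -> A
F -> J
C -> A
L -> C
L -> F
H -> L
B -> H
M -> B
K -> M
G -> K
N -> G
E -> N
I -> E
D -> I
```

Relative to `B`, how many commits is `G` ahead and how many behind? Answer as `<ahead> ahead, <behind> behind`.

Reachable from G: {A, B, C, F, G, H, J, K, L, M}.
Reachable from B: {A, B, C, F, H, J, L}.
Only in G's history (ahead): {G, K, M} — 3.
Only in B's history (behind): {} — 0.

3 ahead, 0 behind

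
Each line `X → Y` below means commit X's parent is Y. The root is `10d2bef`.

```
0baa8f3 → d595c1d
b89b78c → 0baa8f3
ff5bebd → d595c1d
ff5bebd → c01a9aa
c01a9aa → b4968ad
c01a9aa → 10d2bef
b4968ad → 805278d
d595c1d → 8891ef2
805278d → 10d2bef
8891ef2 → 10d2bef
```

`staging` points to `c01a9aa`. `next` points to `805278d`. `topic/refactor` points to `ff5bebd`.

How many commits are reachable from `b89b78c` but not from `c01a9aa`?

4

Reachable from b89b78c: {0baa8f3, 10d2bef, 8891ef2, b89b78c, d595c1d}.
Reachable from c01a9aa: {10d2bef, 805278d, b4968ad, c01a9aa}.
In b89b78c's history but not c01a9aa's: {0baa8f3, 8891ef2, b89b78c, d595c1d} — 4 commits.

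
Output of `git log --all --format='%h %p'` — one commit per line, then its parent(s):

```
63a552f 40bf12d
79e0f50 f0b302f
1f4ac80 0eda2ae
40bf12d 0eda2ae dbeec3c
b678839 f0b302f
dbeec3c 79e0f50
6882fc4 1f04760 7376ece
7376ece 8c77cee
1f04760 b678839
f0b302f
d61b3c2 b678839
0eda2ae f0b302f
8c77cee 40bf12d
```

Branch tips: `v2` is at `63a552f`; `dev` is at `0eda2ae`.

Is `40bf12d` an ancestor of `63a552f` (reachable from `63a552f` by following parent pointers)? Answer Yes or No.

Ancestors of 63a552f (commits reachable by following parents): {0eda2ae, 40bf12d, 63a552f, 79e0f50, dbeec3c, f0b302f}.
40bf12d is in that set, so it is an ancestor of 63a552f.

Yes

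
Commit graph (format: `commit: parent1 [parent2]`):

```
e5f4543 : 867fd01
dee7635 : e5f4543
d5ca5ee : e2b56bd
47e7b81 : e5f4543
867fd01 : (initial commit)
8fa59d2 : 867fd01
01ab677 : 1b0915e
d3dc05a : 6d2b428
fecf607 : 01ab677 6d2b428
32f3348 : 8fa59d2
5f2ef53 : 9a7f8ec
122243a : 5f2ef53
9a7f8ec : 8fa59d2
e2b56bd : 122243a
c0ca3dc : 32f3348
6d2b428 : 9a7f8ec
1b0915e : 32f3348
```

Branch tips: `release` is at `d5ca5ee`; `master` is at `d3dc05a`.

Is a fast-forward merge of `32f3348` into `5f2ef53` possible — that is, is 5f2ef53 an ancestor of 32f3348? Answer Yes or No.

No

A fast-forward from 5f2ef53 to 32f3348 is possible iff 5f2ef53 is an ancestor of 32f3348.
Ancestors of 32f3348: {32f3348, 867fd01, 8fa59d2}.
5f2ef53 is not among them, so fast-forward is not possible.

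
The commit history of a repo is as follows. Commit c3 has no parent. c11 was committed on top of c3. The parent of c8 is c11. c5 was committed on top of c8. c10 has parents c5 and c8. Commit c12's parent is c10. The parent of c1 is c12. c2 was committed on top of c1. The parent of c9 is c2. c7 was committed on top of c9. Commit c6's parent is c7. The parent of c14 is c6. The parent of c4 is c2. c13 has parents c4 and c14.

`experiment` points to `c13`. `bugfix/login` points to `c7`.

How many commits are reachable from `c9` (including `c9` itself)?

Walking parent pointers from c9: reachable set = {c1, c10, c11, c12, c2, c3, c5, c8, c9}.
That is 9 commits.

9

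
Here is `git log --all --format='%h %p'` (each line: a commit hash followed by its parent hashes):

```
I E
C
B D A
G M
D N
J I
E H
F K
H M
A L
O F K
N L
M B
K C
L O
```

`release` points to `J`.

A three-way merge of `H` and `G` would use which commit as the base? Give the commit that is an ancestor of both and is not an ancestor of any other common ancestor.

M

Ancestors of H: {A, B, C, D, F, H, K, L, M, N, O}.
Ancestors of G: {A, B, C, D, F, G, K, L, M, N, O}.
Common ancestors: {A, B, C, D, F, K, L, M, N, O}.
Among these, M is not an ancestor of any other common ancestor — it is the merge base.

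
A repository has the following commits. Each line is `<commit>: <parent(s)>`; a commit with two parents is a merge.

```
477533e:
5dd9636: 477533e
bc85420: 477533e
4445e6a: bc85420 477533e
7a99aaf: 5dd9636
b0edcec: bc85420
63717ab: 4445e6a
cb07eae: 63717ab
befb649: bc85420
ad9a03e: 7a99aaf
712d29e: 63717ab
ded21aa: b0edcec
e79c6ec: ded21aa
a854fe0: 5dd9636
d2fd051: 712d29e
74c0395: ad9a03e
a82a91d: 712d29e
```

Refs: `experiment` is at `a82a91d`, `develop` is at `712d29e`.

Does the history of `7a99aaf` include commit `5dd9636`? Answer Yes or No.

Yes

Ancestors of 7a99aaf (commits reachable by following parents): {477533e, 5dd9636, 7a99aaf}.
5dd9636 is in that set, so it is an ancestor of 7a99aaf.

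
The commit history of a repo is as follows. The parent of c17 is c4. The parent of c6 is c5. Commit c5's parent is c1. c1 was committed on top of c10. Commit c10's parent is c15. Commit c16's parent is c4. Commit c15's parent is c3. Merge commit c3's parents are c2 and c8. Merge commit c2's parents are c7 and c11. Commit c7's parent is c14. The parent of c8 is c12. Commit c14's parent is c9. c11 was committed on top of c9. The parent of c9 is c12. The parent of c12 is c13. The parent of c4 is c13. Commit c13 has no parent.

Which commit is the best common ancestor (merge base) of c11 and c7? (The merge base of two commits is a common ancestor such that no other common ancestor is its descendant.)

Ancestors of c11: {c11, c12, c13, c9}.
Ancestors of c7: {c12, c13, c14, c7, c9}.
Common ancestors: {c12, c13, c9}.
Among these, c9 is not an ancestor of any other common ancestor — it is the merge base.

c9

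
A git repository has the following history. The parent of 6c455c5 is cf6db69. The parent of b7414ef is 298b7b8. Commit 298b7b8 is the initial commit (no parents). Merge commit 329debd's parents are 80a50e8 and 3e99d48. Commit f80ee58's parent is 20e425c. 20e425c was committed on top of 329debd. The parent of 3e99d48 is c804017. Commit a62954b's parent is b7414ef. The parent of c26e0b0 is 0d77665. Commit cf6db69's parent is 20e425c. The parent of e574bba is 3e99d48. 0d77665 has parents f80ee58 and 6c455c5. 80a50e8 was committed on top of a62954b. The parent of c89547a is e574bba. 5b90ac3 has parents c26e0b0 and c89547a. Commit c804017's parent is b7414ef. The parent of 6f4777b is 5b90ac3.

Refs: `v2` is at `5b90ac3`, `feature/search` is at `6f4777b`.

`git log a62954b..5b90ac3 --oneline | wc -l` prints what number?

13

Reachable from 5b90ac3: {0d77665, 20e425c, 298b7b8, 329debd, 3e99d48, 5b90ac3, 6c455c5, 80a50e8, a62954b, b7414ef, c26e0b0, c804017, c89547a, cf6db69, e574bba, f80ee58}.
Reachable from a62954b: {298b7b8, a62954b, b7414ef}.
In 5b90ac3's history but not a62954b's: {0d77665, 20e425c, 329debd, 3e99d48, 5b90ac3, 6c455c5, 80a50e8, c26e0b0, c804017, c89547a, cf6db69, e574bba, f80ee58} — 13 commits.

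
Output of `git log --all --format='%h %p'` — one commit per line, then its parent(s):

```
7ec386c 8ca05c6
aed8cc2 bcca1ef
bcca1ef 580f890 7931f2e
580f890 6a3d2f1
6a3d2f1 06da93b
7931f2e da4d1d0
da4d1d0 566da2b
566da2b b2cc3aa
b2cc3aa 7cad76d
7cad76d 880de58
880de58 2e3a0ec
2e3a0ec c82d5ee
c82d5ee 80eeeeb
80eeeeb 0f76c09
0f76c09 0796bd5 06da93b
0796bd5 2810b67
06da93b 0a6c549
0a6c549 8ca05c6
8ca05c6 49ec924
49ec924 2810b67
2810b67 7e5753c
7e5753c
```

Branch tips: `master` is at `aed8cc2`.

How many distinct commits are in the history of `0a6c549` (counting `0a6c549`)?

Walking parent pointers from 0a6c549: reachable set = {0a6c549, 2810b67, 49ec924, 7e5753c, 8ca05c6}.
That is 5 commits.

5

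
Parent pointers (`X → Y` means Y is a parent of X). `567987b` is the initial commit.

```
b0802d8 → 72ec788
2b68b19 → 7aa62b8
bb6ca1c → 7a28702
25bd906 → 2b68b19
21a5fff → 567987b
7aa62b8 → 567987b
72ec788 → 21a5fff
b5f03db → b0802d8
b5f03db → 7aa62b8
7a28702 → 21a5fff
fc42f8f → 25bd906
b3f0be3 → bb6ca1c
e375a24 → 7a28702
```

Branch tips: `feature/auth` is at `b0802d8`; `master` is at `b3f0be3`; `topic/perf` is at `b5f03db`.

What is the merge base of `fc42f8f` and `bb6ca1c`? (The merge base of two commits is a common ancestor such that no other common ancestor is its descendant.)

567987b

Ancestors of fc42f8f: {25bd906, 2b68b19, 567987b, 7aa62b8, fc42f8f}.
Ancestors of bb6ca1c: {21a5fff, 567987b, 7a28702, bb6ca1c}.
Common ancestors: {567987b}.
The only common ancestor is 567987b, so it is the merge base.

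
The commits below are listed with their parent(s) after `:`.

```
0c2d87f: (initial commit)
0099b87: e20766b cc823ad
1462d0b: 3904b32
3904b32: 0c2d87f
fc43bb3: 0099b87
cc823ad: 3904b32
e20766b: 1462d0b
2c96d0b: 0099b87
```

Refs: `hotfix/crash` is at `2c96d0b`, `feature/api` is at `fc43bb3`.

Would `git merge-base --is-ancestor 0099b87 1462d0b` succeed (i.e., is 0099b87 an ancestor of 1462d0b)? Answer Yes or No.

No

Ancestors of 1462d0b: {0c2d87f, 1462d0b, 3904b32}.
0099b87 is not in that set, so it is not an ancestor of 1462d0b.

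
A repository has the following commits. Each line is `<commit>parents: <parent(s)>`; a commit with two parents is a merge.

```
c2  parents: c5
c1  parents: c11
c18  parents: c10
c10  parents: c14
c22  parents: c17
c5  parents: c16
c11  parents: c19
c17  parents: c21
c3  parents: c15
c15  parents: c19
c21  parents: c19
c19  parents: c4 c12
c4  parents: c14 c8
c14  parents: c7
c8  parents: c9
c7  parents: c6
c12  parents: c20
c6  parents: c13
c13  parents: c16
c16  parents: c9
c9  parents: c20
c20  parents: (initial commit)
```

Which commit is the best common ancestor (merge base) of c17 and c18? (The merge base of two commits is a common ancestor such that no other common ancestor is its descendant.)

c14

Ancestors of c17: {c12, c13, c14, c16, c17, c19, c20, c21, c4, c6, c7, c8, c9}.
Ancestors of c18: {c10, c13, c14, c16, c18, c20, c6, c7, c9}.
Common ancestors: {c13, c14, c16, c20, c6, c7, c9}.
Among these, c14 is not an ancestor of any other common ancestor — it is the merge base.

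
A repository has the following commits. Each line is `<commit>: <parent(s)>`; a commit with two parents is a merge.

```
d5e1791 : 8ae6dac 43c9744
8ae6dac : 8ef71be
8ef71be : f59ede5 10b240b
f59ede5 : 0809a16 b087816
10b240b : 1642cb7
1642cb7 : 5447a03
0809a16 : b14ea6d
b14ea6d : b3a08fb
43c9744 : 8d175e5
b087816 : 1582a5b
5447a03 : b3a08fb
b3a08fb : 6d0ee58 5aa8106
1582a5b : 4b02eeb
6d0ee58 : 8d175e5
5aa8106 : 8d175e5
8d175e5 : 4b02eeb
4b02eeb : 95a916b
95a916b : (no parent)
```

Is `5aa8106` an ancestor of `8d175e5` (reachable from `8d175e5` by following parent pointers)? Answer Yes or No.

No

Ancestors of 8d175e5: {4b02eeb, 8d175e5, 95a916b}.
5aa8106 is not in that set, so it is not an ancestor of 8d175e5.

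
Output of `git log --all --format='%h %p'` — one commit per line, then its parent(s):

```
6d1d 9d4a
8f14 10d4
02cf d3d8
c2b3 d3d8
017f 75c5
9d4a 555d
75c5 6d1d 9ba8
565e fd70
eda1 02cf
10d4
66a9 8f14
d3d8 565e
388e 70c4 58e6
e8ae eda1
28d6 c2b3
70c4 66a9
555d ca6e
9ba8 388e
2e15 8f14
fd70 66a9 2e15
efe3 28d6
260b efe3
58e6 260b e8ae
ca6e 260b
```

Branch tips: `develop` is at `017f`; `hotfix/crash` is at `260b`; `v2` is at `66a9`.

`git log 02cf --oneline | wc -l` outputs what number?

Walking parent pointers from 02cf: reachable set = {02cf, 10d4, 2e15, 565e, 66a9, 8f14, d3d8, fd70}.
That is 8 commits.

8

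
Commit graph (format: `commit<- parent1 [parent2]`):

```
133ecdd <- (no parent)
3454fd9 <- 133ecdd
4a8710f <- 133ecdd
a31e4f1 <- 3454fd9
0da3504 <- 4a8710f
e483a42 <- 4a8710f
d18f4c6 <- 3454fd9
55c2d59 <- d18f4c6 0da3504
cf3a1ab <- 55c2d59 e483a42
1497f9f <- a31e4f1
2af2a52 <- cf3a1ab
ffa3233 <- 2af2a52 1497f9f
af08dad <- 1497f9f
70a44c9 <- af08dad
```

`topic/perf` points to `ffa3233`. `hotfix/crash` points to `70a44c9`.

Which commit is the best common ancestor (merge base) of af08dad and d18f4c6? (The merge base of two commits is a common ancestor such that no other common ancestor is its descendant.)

Ancestors of af08dad: {133ecdd, 1497f9f, 3454fd9, a31e4f1, af08dad}.
Ancestors of d18f4c6: {133ecdd, 3454fd9, d18f4c6}.
Common ancestors: {133ecdd, 3454fd9}.
Among these, 3454fd9 is not an ancestor of any other common ancestor — it is the merge base.

3454fd9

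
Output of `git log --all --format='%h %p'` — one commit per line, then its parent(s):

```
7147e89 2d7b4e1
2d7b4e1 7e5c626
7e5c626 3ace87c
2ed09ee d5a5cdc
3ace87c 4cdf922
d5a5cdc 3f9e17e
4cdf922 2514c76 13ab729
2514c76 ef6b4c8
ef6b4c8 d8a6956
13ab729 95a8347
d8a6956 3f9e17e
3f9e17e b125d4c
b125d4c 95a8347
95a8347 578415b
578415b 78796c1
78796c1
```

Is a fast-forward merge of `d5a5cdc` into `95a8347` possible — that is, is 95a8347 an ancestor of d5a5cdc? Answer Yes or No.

Yes

A fast-forward from 95a8347 to d5a5cdc is possible iff 95a8347 is an ancestor of d5a5cdc.
Ancestors of d5a5cdc: {3f9e17e, 578415b, 78796c1, 95a8347, b125d4c, d5a5cdc}.
95a8347 is among them, so fast-forward is possible.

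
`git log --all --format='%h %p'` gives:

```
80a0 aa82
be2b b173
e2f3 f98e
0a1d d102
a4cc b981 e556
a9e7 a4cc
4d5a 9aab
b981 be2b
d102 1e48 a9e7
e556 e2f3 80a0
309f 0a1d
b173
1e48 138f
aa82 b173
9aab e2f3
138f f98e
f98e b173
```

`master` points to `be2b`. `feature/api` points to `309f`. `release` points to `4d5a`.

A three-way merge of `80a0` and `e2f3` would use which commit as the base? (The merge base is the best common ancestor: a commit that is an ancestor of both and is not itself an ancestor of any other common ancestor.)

Ancestors of 80a0: {80a0, aa82, b173}.
Ancestors of e2f3: {b173, e2f3, f98e}.
Common ancestors: {b173}.
The only common ancestor is b173, so it is the merge base.

b173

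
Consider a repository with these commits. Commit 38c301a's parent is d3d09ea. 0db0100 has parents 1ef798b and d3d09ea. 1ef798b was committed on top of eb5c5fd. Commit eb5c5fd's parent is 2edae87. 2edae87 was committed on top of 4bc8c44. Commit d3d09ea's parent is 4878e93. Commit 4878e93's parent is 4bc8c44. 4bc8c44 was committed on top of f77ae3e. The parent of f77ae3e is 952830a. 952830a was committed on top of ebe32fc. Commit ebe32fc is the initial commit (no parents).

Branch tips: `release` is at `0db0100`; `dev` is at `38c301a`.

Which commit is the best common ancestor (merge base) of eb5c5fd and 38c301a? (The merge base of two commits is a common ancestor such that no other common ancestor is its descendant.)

Ancestors of eb5c5fd: {2edae87, 4bc8c44, 952830a, eb5c5fd, ebe32fc, f77ae3e}.
Ancestors of 38c301a: {38c301a, 4878e93, 4bc8c44, 952830a, d3d09ea, ebe32fc, f77ae3e}.
Common ancestors: {4bc8c44, 952830a, ebe32fc, f77ae3e}.
Among these, 4bc8c44 is not an ancestor of any other common ancestor — it is the merge base.

4bc8c44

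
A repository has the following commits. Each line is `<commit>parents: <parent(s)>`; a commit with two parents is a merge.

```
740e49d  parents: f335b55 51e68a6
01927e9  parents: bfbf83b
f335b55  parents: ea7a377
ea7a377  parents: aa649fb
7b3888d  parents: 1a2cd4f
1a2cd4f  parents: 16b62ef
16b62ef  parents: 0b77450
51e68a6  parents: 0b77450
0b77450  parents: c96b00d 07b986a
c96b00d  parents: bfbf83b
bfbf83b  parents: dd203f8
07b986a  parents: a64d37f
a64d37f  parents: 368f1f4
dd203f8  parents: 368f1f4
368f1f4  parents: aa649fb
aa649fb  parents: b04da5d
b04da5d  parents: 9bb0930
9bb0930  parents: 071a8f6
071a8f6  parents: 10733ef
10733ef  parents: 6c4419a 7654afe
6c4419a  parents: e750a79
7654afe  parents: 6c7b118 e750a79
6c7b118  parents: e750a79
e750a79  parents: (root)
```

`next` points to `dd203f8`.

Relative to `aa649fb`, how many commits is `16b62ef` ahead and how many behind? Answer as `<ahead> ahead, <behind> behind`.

Reachable from 16b62ef: {071a8f6, 07b986a, 0b77450, 10733ef, 16b62ef, 368f1f4, 6c4419a, 6c7b118, 7654afe, 9bb0930, a64d37f, aa649fb, b04da5d, bfbf83b, c96b00d, dd203f8, e750a79}.
Reachable from aa649fb: {071a8f6, 10733ef, 6c4419a, 6c7b118, 7654afe, 9bb0930, aa649fb, b04da5d, e750a79}.
Only in 16b62ef's history (ahead): {07b986a, 0b77450, 16b62ef, 368f1f4, a64d37f, bfbf83b, c96b00d, dd203f8} — 8.
Only in aa649fb's history (behind): {} — 0.

8 ahead, 0 behind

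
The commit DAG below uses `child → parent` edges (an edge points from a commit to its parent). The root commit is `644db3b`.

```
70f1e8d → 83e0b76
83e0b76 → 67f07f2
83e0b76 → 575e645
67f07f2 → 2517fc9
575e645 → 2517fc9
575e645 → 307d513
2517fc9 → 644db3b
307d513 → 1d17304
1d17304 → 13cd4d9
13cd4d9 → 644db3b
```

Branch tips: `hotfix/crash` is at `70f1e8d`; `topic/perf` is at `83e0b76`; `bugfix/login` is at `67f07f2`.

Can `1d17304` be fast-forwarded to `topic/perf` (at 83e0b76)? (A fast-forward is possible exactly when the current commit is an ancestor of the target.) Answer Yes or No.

A fast-forward from 1d17304 to 83e0b76 is possible iff 1d17304 is an ancestor of 83e0b76.
Ancestors of 83e0b76: {13cd4d9, 1d17304, 2517fc9, 307d513, 575e645, 644db3b, 67f07f2, 83e0b76}.
1d17304 is among them, so fast-forward is possible.

Yes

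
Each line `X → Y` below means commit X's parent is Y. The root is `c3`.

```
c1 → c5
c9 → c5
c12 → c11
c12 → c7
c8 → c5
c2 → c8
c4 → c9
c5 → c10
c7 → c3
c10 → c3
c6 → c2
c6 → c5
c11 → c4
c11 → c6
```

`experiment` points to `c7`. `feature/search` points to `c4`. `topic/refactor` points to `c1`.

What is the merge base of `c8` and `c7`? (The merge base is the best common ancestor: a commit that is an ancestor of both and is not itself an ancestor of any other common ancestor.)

Ancestors of c8: {c10, c3, c5, c8}.
Ancestors of c7: {c3, c7}.
Common ancestors: {c3}.
The only common ancestor is c3, so it is the merge base.

c3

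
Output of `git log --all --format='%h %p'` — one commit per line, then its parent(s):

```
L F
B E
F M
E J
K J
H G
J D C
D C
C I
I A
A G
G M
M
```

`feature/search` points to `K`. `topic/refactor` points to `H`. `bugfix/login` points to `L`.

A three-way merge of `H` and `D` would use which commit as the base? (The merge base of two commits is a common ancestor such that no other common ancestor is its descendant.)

G

Ancestors of H: {G, H, M}.
Ancestors of D: {A, C, D, G, I, M}.
Common ancestors: {G, M}.
Among these, G is not an ancestor of any other common ancestor — it is the merge base.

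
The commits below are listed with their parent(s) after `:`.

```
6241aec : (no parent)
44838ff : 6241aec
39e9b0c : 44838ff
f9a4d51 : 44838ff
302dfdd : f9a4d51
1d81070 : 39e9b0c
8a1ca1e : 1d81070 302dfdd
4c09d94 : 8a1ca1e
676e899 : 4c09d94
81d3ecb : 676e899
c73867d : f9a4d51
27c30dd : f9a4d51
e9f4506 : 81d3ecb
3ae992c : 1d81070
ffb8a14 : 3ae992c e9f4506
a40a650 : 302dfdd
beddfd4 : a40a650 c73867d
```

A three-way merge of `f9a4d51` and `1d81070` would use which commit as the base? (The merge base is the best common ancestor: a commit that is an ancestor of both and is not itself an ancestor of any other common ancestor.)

44838ff

Ancestors of f9a4d51: {44838ff, 6241aec, f9a4d51}.
Ancestors of 1d81070: {1d81070, 39e9b0c, 44838ff, 6241aec}.
Common ancestors: {44838ff, 6241aec}.
Among these, 44838ff is not an ancestor of any other common ancestor — it is the merge base.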